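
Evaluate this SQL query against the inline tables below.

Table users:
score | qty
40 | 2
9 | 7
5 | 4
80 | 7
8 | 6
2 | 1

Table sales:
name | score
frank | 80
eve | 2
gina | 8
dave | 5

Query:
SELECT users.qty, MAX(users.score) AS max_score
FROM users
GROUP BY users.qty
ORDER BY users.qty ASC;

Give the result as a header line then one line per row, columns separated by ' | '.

== RESULT ==
users.qty | max_score
1 | 2
2 | 40
4 | 5
6 | 8
7 | 80

Derivation:
After GROUP BY (5 rows):
users.qty | max_score
2 | 40
7 | 80
4 | 5
6 | 8
1 | 2
After ORDER BY (5 rows):
users.qty | max_score
1 | 2
2 | 40
4 | 5
6 | 8
7 | 80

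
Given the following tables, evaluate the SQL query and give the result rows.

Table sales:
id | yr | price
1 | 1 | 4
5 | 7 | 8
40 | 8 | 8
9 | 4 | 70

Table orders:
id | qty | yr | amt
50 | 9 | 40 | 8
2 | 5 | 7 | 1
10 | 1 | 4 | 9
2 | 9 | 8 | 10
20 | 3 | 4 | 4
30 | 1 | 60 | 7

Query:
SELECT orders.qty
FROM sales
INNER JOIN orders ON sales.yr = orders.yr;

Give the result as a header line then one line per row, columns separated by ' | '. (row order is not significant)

After JOIN orders (4 rows):
sales.id | sales.yr | sales.price | orders.id | orders.qty | orders.yr | orders.amt
5 | 7 | 8 | 2 | 5 | 7 | 1
40 | 8 | 8 | 2 | 9 | 8 | 10
9 | 4 | 70 | 10 | 1 | 4 | 9
9 | 4 | 70 | 20 | 3 | 4 | 4
After SELECT (4 rows):
orders.qty
5
9
1
3

== RESULT ==
orders.qty
5
9
1
3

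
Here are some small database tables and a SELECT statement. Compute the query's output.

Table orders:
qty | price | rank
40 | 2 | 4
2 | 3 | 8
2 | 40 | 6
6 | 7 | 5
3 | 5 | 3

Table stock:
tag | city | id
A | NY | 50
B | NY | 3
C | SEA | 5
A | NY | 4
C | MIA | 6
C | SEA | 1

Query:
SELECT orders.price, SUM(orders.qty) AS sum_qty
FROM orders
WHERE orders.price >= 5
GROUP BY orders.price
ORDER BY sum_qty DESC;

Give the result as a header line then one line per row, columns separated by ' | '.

After WHERE (3 rows):
orders.qty | orders.price | orders.rank
2 | 40 | 6
6 | 7 | 5
3 | 5 | 3
After GROUP BY (3 rows):
orders.price | sum_qty
40 | 2
7 | 6
5 | 3
After ORDER BY (3 rows):
orders.price | sum_qty
7 | 6
5 | 3
40 | 2

== RESULT ==
orders.price | sum_qty
7 | 6
5 | 3
40 | 2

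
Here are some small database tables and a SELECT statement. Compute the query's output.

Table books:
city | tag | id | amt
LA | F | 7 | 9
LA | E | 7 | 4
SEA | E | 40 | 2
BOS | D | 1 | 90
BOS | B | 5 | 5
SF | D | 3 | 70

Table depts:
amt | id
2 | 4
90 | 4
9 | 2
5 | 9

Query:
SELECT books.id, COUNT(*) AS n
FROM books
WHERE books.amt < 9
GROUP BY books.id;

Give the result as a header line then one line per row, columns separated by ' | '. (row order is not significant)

== RESULT ==
books.id | n
7 | 1
40 | 1
5 | 1

Derivation:
After WHERE (3 rows):
books.city | books.tag | books.id | books.amt
LA | E | 7 | 4
SEA | E | 40 | 2
BOS | B | 5 | 5
After GROUP BY (3 rows):
books.id | n
7 | 1
40 | 1
5 | 1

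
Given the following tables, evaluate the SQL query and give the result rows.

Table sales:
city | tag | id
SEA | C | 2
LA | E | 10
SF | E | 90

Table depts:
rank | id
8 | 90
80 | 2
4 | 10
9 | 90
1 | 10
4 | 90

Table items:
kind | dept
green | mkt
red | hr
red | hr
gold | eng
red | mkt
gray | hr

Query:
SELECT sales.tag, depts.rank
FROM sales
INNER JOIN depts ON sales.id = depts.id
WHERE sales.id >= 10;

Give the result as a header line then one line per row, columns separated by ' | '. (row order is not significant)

== RESULT ==
sales.tag | depts.rank
E | 4
E | 1
E | 8
E | 9
E | 4

Derivation:
After JOIN depts (6 rows):
sales.city | sales.tag | sales.id | depts.rank | depts.id
SEA | C | 2 | 80 | 2
LA | E | 10 | 4 | 10
LA | E | 10 | 1 | 10
SF | E | 90 | 8 | 90
SF | E | 90 | 9 | 90
SF | E | 90 | 4 | 90
After WHERE (5 rows):
sales.city | sales.tag | sales.id | depts.rank | depts.id
LA | E | 10 | 4 | 10
LA | E | 10 | 1 | 10
SF | E | 90 | 8 | 90
SF | E | 90 | 9 | 90
SF | E | 90 | 4 | 90
After SELECT (5 rows):
sales.tag | depts.rank
E | 4
E | 1
E | 8
E | 9
E | 4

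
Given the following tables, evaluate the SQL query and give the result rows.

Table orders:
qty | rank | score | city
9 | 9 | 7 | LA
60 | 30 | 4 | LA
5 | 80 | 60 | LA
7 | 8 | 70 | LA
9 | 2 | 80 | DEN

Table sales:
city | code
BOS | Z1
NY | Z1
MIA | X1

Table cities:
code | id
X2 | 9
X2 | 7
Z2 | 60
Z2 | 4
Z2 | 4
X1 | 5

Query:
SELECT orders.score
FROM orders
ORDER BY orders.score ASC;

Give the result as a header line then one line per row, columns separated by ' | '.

After SELECT (5 rows):
orders.score
7
4
60
70
80
After ORDER BY (5 rows):
orders.score
4
7
60
70
80

== RESULT ==
orders.score
4
7
60
70
80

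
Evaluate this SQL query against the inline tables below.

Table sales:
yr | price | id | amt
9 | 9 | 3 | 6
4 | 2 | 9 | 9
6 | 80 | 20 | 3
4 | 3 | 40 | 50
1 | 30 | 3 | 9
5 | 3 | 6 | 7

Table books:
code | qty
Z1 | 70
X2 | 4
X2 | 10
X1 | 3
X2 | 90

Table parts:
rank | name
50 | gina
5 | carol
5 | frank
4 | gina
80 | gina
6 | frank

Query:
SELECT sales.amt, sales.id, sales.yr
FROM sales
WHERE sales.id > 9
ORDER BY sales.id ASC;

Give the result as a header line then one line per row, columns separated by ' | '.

== RESULT ==
sales.amt | sales.id | sales.yr
3 | 20 | 6
50 | 40 | 4

Derivation:
After WHERE (2 rows):
sales.yr | sales.price | sales.id | sales.amt
6 | 80 | 20 | 3
4 | 3 | 40 | 50
After SELECT (2 rows):
sales.amt | sales.id | sales.yr
3 | 20 | 6
50 | 40 | 4
After ORDER BY (2 rows):
sales.amt | sales.id | sales.yr
3 | 20 | 6
50 | 40 | 4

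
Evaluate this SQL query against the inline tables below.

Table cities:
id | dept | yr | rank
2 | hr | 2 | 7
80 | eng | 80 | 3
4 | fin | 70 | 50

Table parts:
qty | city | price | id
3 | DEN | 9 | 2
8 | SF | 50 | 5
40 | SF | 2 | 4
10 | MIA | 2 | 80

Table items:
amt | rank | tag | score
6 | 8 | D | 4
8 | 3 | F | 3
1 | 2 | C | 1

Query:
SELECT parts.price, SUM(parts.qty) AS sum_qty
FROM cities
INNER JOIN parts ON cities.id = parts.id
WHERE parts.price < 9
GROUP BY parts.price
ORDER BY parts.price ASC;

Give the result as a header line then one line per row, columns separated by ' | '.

After JOIN parts (3 rows):
cities.id | cities.dept | cities.yr | cities.rank | parts.qty | parts.city | parts.price | parts.id
2 | hr | 2 | 7 | 3 | DEN | 9 | 2
80 | eng | 80 | 3 | 10 | MIA | 2 | 80
4 | fin | 70 | 50 | 40 | SF | 2 | 4
After WHERE (2 rows):
cities.id | cities.dept | cities.yr | cities.rank | parts.qty | parts.city | parts.price | parts.id
80 | eng | 80 | 3 | 10 | MIA | 2 | 80
4 | fin | 70 | 50 | 40 | SF | 2 | 4
After GROUP BY (1 rows):
parts.price | sum_qty
2 | 50
After ORDER BY (1 rows):
parts.price | sum_qty
2 | 50

== RESULT ==
parts.price | sum_qty
2 | 50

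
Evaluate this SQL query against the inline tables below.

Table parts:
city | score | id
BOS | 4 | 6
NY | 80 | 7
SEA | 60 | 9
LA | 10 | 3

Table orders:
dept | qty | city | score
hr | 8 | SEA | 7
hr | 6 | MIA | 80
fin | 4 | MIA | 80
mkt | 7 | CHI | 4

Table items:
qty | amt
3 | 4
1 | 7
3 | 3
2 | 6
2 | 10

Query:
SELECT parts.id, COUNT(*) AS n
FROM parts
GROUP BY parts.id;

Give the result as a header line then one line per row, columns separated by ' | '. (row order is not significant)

== RESULT ==
parts.id | n
6 | 1
7 | 1
9 | 1
3 | 1

Derivation:
After GROUP BY (4 rows):
parts.id | n
6 | 1
7 | 1
9 | 1
3 | 1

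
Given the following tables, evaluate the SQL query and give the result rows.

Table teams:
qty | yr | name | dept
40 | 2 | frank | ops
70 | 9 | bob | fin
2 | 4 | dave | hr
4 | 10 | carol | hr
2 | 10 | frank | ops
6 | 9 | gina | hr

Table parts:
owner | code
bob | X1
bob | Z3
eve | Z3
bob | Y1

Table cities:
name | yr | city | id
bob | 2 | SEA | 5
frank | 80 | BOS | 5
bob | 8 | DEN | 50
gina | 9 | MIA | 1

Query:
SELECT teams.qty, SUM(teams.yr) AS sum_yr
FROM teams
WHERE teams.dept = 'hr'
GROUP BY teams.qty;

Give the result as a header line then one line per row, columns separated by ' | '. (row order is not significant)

== RESULT ==
teams.qty | sum_yr
2 | 4
4 | 10
6 | 9

Derivation:
After WHERE (3 rows):
teams.qty | teams.yr | teams.name | teams.dept
2 | 4 | dave | hr
4 | 10 | carol | hr
6 | 9 | gina | hr
After GROUP BY (3 rows):
teams.qty | sum_yr
2 | 4
4 | 10
6 | 9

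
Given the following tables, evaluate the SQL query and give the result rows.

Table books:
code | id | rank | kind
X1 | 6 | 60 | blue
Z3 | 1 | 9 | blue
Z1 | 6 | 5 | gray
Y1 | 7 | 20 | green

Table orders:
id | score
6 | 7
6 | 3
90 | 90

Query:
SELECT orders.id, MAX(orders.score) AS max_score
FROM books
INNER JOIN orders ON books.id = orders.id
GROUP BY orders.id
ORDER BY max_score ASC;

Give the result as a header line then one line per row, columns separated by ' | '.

After JOIN orders (4 rows):
books.code | books.id | books.rank | books.kind | orders.id | orders.score
X1 | 6 | 60 | blue | 6 | 7
X1 | 6 | 60 | blue | 6 | 3
Z1 | 6 | 5 | gray | 6 | 7
Z1 | 6 | 5 | gray | 6 | 3
After GROUP BY (1 rows):
orders.id | max_score
6 | 7
After ORDER BY (1 rows):
orders.id | max_score
6 | 7

== RESULT ==
orders.id | max_score
6 | 7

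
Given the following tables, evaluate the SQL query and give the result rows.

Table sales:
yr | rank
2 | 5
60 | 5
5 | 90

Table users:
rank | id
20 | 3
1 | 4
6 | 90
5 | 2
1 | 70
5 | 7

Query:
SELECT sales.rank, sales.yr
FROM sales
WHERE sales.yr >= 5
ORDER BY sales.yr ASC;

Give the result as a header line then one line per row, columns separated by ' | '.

After WHERE (2 rows):
sales.yr | sales.rank
60 | 5
5 | 90
After SELECT (2 rows):
sales.rank | sales.yr
5 | 60
90 | 5
After ORDER BY (2 rows):
sales.rank | sales.yr
90 | 5
5 | 60

== RESULT ==
sales.rank | sales.yr
90 | 5
5 | 60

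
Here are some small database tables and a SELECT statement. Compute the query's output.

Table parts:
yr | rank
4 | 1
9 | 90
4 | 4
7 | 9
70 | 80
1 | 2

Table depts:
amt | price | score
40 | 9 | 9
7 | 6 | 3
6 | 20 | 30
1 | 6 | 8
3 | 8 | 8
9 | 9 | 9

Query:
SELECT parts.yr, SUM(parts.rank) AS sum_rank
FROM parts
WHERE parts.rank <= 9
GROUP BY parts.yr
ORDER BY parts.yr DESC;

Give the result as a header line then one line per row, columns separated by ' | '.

== RESULT ==
parts.yr | sum_rank
7 | 9
4 | 5
1 | 2

Derivation:
After WHERE (4 rows):
parts.yr | parts.rank
4 | 1
4 | 4
7 | 9
1 | 2
After GROUP BY (3 rows):
parts.yr | sum_rank
4 | 5
7 | 9
1 | 2
After ORDER BY (3 rows):
parts.yr | sum_rank
7 | 9
4 | 5
1 | 2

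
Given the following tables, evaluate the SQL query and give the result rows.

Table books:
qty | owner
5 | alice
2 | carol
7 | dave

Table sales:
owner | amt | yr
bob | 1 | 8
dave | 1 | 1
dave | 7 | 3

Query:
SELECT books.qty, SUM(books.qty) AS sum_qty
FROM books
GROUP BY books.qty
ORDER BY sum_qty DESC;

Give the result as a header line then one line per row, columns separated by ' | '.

== RESULT ==
books.qty | sum_qty
7 | 7
5 | 5
2 | 2

Derivation:
After GROUP BY (3 rows):
books.qty | sum_qty
5 | 5
2 | 2
7 | 7
After ORDER BY (3 rows):
books.qty | sum_qty
7 | 7
5 | 5
2 | 2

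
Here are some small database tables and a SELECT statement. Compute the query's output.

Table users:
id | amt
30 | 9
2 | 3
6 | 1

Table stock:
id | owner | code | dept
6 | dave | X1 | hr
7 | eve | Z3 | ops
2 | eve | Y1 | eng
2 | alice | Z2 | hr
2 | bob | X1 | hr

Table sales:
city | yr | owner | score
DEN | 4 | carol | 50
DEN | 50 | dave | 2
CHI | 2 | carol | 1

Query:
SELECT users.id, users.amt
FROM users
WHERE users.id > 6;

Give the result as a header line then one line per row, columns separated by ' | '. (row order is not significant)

After WHERE (1 rows):
users.id | users.amt
30 | 9
After SELECT (1 rows):
users.id | users.amt
30 | 9

== RESULT ==
users.id | users.amt
30 | 9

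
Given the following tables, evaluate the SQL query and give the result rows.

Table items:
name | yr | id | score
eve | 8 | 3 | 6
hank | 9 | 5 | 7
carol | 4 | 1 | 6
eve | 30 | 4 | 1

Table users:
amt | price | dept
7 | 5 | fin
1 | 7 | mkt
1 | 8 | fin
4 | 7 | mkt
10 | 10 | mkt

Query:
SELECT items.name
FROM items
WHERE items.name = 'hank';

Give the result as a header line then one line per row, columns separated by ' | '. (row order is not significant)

== RESULT ==
items.name
hank

Derivation:
After WHERE (1 rows):
items.name | items.yr | items.id | items.score
hank | 9 | 5 | 7
After SELECT (1 rows):
items.name
hank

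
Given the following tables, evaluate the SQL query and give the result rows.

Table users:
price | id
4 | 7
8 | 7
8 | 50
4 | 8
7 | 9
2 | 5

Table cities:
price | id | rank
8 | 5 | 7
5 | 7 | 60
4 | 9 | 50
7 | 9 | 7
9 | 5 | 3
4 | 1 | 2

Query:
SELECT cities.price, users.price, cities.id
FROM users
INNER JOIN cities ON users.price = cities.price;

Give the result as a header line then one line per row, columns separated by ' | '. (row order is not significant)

After JOIN cities (7 rows):
users.price | users.id | cities.price | cities.id | cities.rank
4 | 7 | 4 | 9 | 50
4 | 7 | 4 | 1 | 2
8 | 7 | 8 | 5 | 7
8 | 50 | 8 | 5 | 7
4 | 8 | 4 | 9 | 50
4 | 8 | 4 | 1 | 2
7 | 9 | 7 | 9 | 7
After SELECT (7 rows):
cities.price | users.price | cities.id
4 | 4 | 9
4 | 4 | 1
8 | 8 | 5
8 | 8 | 5
4 | 4 | 9
4 | 4 | 1
7 | 7 | 9

== RESULT ==
cities.price | users.price | cities.id
4 | 4 | 9
4 | 4 | 1
8 | 8 | 5
8 | 8 | 5
4 | 4 | 9
4 | 4 | 1
7 | 7 | 9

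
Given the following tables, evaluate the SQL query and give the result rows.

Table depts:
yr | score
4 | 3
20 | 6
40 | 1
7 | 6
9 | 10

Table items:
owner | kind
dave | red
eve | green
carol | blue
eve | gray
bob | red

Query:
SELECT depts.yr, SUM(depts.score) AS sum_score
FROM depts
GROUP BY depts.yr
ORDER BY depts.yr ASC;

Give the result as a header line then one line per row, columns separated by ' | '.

After GROUP BY (5 rows):
depts.yr | sum_score
4 | 3
20 | 6
40 | 1
7 | 6
9 | 10
After ORDER BY (5 rows):
depts.yr | sum_score
4 | 3
7 | 6
9 | 10
20 | 6
40 | 1

== RESULT ==
depts.yr | sum_score
4 | 3
7 | 6
9 | 10
20 | 6
40 | 1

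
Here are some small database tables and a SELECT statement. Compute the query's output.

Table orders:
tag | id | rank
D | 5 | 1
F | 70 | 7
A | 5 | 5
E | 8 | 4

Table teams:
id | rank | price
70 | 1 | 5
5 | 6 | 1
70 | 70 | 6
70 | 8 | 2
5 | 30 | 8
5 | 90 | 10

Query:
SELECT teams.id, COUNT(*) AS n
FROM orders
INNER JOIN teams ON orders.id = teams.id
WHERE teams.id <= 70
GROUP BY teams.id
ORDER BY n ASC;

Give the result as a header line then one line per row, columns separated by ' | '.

After JOIN teams (9 rows):
orders.tag | orders.id | orders.rank | teams.id | teams.rank | teams.price
D | 5 | 1 | 5 | 6 | 1
D | 5 | 1 | 5 | 30 | 8
D | 5 | 1 | 5 | 90 | 10
F | 70 | 7 | 70 | 1 | 5
F | 70 | 7 | 70 | 70 | 6
F | 70 | 7 | 70 | 8 | 2
A | 5 | 5 | 5 | 6 | 1
A | 5 | 5 | 5 | 30 | 8
A | 5 | 5 | 5 | 90 | 10
After WHERE (9 rows):
orders.tag | orders.id | orders.rank | teams.id | teams.rank | teams.price
D | 5 | 1 | 5 | 6 | 1
D | 5 | 1 | 5 | 30 | 8
D | 5 | 1 | 5 | 90 | 10
F | 70 | 7 | 70 | 1 | 5
F | 70 | 7 | 70 | 70 | 6
F | 70 | 7 | 70 | 8 | 2
A | 5 | 5 | 5 | 6 | 1
A | 5 | 5 | 5 | 30 | 8
A | 5 | 5 | 5 | 90 | 10
After GROUP BY (2 rows):
teams.id | n
5 | 6
70 | 3
After ORDER BY (2 rows):
teams.id | n
70 | 3
5 | 6

== RESULT ==
teams.id | n
70 | 3
5 | 6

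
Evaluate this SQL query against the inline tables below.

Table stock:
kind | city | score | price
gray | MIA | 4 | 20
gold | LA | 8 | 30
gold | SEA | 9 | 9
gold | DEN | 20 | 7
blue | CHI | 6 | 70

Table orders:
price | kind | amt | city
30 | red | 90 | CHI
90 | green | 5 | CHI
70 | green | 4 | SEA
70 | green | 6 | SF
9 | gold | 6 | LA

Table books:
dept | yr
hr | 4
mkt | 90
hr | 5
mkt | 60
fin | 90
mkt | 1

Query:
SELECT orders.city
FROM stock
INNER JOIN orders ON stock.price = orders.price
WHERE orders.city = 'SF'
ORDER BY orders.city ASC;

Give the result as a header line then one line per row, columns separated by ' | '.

After JOIN orders (4 rows):
stock.kind | stock.city | stock.score | stock.price | orders.price | orders.kind | orders.amt | orders.city
gold | LA | 8 | 30 | 30 | red | 90 | CHI
gold | SEA | 9 | 9 | 9 | gold | 6 | LA
blue | CHI | 6 | 70 | 70 | green | 4 | SEA
blue | CHI | 6 | 70 | 70 | green | 6 | SF
After WHERE (1 rows):
stock.kind | stock.city | stock.score | stock.price | orders.price | orders.kind | orders.amt | orders.city
blue | CHI | 6 | 70 | 70 | green | 6 | SF
After SELECT (1 rows):
orders.city
SF
After ORDER BY (1 rows):
orders.city
SF

== RESULT ==
orders.city
SF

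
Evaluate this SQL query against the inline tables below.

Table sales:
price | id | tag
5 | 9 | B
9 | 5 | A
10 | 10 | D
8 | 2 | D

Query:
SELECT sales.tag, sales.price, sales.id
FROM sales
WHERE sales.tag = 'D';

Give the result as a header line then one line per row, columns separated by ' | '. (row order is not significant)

After WHERE (2 rows):
sales.price | sales.id | sales.tag
10 | 10 | D
8 | 2 | D
After SELECT (2 rows):
sales.tag | sales.price | sales.id
D | 10 | 10
D | 8 | 2

== RESULT ==
sales.tag | sales.price | sales.id
D | 10 | 10
D | 8 | 2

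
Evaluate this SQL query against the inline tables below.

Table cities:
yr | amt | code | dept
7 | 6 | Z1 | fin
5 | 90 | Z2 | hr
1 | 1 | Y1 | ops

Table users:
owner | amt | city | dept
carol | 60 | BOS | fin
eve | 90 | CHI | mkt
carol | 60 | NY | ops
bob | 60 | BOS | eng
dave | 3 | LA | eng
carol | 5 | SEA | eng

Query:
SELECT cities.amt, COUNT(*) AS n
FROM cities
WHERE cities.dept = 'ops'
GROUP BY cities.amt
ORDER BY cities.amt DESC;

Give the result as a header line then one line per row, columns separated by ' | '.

== RESULT ==
cities.amt | n
1 | 1

Derivation:
After WHERE (1 rows):
cities.yr | cities.amt | cities.code | cities.dept
1 | 1 | Y1 | ops
After GROUP BY (1 rows):
cities.amt | n
1 | 1
After ORDER BY (1 rows):
cities.amt | n
1 | 1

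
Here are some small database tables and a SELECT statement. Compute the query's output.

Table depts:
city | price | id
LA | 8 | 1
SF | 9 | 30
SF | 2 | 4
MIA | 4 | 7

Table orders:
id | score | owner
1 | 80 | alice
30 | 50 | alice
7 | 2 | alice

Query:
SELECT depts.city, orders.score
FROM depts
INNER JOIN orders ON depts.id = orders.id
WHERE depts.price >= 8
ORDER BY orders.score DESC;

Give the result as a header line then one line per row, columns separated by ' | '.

== RESULT ==
depts.city | orders.score
LA | 80
SF | 50

Derivation:
After JOIN orders (3 rows):
depts.city | depts.price | depts.id | orders.id | orders.score | orders.owner
LA | 8 | 1 | 1 | 80 | alice
SF | 9 | 30 | 30 | 50 | alice
MIA | 4 | 7 | 7 | 2 | alice
After WHERE (2 rows):
depts.city | depts.price | depts.id | orders.id | orders.score | orders.owner
LA | 8 | 1 | 1 | 80 | alice
SF | 9 | 30 | 30 | 50 | alice
After SELECT (2 rows):
depts.city | orders.score
LA | 80
SF | 50
After ORDER BY (2 rows):
depts.city | orders.score
LA | 80
SF | 50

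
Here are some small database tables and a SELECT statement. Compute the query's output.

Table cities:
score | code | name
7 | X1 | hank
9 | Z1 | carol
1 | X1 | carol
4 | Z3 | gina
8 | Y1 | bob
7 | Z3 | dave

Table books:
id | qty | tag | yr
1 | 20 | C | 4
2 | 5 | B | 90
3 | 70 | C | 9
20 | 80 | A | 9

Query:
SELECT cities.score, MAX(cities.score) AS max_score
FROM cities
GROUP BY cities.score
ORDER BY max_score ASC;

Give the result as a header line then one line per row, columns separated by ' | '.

== RESULT ==
cities.score | max_score
1 | 1
4 | 4
7 | 7
8 | 8
9 | 9

Derivation:
After GROUP BY (5 rows):
cities.score | max_score
7 | 7
9 | 9
1 | 1
4 | 4
8 | 8
After ORDER BY (5 rows):
cities.score | max_score
1 | 1
4 | 4
7 | 7
8 | 8
9 | 9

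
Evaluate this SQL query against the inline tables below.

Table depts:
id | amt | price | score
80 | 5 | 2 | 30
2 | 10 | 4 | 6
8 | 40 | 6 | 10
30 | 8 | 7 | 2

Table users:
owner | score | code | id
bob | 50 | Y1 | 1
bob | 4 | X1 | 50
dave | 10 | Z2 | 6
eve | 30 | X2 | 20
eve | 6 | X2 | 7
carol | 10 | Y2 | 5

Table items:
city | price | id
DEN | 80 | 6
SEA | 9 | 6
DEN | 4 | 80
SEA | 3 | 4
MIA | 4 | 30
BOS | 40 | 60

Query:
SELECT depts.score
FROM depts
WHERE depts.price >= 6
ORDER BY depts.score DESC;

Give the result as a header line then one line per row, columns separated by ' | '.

After WHERE (2 rows):
depts.id | depts.amt | depts.price | depts.score
8 | 40 | 6 | 10
30 | 8 | 7 | 2
After SELECT (2 rows):
depts.score
10
2
After ORDER BY (2 rows):
depts.score
10
2

== RESULT ==
depts.score
10
2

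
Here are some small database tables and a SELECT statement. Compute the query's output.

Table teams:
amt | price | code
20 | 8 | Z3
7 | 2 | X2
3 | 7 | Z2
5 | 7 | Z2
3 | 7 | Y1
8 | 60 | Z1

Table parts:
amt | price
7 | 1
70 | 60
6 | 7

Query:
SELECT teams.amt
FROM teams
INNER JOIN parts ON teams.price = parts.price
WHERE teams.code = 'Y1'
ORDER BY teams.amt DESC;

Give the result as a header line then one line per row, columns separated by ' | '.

After JOIN parts (4 rows):
teams.amt | teams.price | teams.code | parts.amt | parts.price
3 | 7 | Z2 | 6 | 7
5 | 7 | Z2 | 6 | 7
3 | 7 | Y1 | 6 | 7
8 | 60 | Z1 | 70 | 60
After WHERE (1 rows):
teams.amt | teams.price | teams.code | parts.amt | parts.price
3 | 7 | Y1 | 6 | 7
After SELECT (1 rows):
teams.amt
3
After ORDER BY (1 rows):
teams.amt
3

== RESULT ==
teams.amt
3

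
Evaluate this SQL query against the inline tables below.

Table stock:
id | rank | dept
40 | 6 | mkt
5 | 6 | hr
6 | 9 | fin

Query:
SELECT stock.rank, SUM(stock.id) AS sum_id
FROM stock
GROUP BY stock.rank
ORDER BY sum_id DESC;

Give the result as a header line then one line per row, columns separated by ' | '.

After GROUP BY (2 rows):
stock.rank | sum_id
6 | 45
9 | 6
After ORDER BY (2 rows):
stock.rank | sum_id
6 | 45
9 | 6

== RESULT ==
stock.rank | sum_id
6 | 45
9 | 6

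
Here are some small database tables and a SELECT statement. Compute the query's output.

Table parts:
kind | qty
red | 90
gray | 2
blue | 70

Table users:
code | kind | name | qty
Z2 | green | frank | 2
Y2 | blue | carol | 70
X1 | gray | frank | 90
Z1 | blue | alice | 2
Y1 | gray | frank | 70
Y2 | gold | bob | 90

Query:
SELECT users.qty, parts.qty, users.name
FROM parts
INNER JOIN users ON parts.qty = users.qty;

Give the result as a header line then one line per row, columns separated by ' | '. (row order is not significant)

After JOIN users (6 rows):
parts.kind | parts.qty | users.code | users.kind | users.name | users.qty
red | 90 | X1 | gray | frank | 90
red | 90 | Y2 | gold | bob | 90
gray | 2 | Z2 | green | frank | 2
gray | 2 | Z1 | blue | alice | 2
blue | 70 | Y2 | blue | carol | 70
blue | 70 | Y1 | gray | frank | 70
After SELECT (6 rows):
users.qty | parts.qty | users.name
90 | 90 | frank
90 | 90 | bob
2 | 2 | frank
2 | 2 | alice
70 | 70 | carol
70 | 70 | frank

== RESULT ==
users.qty | parts.qty | users.name
90 | 90 | frank
90 | 90 | bob
2 | 2 | frank
2 | 2 | alice
70 | 70 | carol
70 | 70 | frank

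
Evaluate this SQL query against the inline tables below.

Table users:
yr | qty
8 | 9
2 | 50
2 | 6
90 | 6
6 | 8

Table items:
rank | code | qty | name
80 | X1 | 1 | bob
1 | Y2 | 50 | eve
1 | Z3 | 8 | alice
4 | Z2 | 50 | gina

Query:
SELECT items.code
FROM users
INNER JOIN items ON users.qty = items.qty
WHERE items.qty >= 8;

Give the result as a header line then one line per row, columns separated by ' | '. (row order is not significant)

After JOIN items (3 rows):
users.yr | users.qty | items.rank | items.code | items.qty | items.name
2 | 50 | 1 | Y2 | 50 | eve
2 | 50 | 4 | Z2 | 50 | gina
6 | 8 | 1 | Z3 | 8 | alice
After WHERE (3 rows):
users.yr | users.qty | items.rank | items.code | items.qty | items.name
2 | 50 | 1 | Y2 | 50 | eve
2 | 50 | 4 | Z2 | 50 | gina
6 | 8 | 1 | Z3 | 8 | alice
After SELECT (3 rows):
items.code
Y2
Z2
Z3

== RESULT ==
items.code
Y2
Z2
Z3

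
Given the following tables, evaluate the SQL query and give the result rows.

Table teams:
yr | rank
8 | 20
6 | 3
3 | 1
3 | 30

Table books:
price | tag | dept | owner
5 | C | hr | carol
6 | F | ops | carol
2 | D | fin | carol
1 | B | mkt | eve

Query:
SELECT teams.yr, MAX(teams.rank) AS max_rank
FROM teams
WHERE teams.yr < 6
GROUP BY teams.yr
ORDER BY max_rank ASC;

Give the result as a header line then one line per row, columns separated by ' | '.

== RESULT ==
teams.yr | max_rank
3 | 30

Derivation:
After WHERE (2 rows):
teams.yr | teams.rank
3 | 1
3 | 30
After GROUP BY (1 rows):
teams.yr | max_rank
3 | 30
After ORDER BY (1 rows):
teams.yr | max_rank
3 | 30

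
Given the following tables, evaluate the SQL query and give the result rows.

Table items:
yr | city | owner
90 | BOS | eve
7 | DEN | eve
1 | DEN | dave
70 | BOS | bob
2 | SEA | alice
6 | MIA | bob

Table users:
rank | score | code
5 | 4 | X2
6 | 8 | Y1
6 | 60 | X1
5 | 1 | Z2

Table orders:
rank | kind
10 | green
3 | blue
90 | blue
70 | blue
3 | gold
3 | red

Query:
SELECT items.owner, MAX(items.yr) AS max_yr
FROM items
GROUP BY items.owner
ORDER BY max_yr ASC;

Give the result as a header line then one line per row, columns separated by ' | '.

After GROUP BY (4 rows):
items.owner | max_yr
eve | 90
dave | 1
bob | 70
alice | 2
After ORDER BY (4 rows):
items.owner | max_yr
dave | 1
alice | 2
bob | 70
eve | 90

== RESULT ==
items.owner | max_yr
dave | 1
alice | 2
bob | 70
eve | 90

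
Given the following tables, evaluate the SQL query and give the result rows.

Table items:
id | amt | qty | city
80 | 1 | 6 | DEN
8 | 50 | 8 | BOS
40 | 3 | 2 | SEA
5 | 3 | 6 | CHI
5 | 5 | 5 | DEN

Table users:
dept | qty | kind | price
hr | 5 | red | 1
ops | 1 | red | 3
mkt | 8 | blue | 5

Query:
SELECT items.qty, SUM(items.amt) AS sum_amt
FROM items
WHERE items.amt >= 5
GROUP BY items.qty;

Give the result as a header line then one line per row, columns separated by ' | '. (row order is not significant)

After WHERE (2 rows):
items.id | items.amt | items.qty | items.city
8 | 50 | 8 | BOS
5 | 5 | 5 | DEN
After GROUP BY (2 rows):
items.qty | sum_amt
8 | 50
5 | 5

== RESULT ==
items.qty | sum_amt
8 | 50
5 | 5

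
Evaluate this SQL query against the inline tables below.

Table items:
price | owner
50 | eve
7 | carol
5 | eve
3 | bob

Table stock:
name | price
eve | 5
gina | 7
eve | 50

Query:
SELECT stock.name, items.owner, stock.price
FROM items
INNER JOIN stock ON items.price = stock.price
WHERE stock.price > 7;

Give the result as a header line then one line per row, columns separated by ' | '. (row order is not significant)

== RESULT ==
stock.name | items.owner | stock.price
eve | eve | 50

Derivation:
After JOIN stock (3 rows):
items.price | items.owner | stock.name | stock.price
50 | eve | eve | 50
7 | carol | gina | 7
5 | eve | eve | 5
After WHERE (1 rows):
items.price | items.owner | stock.name | stock.price
50 | eve | eve | 50
After SELECT (1 rows):
stock.name | items.owner | stock.price
eve | eve | 50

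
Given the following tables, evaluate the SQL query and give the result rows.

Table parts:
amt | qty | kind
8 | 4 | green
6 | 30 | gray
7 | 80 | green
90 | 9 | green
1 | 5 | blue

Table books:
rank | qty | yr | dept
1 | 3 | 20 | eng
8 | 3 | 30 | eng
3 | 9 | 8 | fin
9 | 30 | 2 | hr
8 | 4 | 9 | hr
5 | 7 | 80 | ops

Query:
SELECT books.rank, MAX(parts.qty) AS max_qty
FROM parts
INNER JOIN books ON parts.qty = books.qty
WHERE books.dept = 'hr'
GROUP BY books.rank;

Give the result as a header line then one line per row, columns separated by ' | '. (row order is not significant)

== RESULT ==
books.rank | max_qty
8 | 4
9 | 30

Derivation:
After JOIN books (3 rows):
parts.amt | parts.qty | parts.kind | books.rank | books.qty | books.yr | books.dept
8 | 4 | green | 8 | 4 | 9 | hr
6 | 30 | gray | 9 | 30 | 2 | hr
90 | 9 | green | 3 | 9 | 8 | fin
After WHERE (2 rows):
parts.amt | parts.qty | parts.kind | books.rank | books.qty | books.yr | books.dept
8 | 4 | green | 8 | 4 | 9 | hr
6 | 30 | gray | 9 | 30 | 2 | hr
After GROUP BY (2 rows):
books.rank | max_qty
8 | 4
9 | 30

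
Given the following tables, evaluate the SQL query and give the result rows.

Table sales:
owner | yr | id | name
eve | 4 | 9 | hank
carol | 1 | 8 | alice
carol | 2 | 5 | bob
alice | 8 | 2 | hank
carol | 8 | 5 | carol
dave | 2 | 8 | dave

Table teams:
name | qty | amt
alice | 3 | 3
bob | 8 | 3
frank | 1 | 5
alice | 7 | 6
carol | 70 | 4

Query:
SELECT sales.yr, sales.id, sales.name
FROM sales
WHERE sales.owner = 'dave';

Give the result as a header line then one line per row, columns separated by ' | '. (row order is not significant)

== RESULT ==
sales.yr | sales.id | sales.name
2 | 8 | dave

Derivation:
After WHERE (1 rows):
sales.owner | sales.yr | sales.id | sales.name
dave | 2 | 8 | dave
After SELECT (1 rows):
sales.yr | sales.id | sales.name
2 | 8 | dave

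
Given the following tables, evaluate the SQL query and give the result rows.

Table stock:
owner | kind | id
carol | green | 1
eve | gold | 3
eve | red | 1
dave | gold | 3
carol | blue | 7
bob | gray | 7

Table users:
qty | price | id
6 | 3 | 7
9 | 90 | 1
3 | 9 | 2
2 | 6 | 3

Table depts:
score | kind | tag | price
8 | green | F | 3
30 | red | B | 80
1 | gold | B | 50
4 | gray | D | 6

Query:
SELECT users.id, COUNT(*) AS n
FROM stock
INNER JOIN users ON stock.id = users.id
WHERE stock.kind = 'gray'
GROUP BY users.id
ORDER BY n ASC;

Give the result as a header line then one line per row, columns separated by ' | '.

After JOIN users (6 rows):
stock.owner | stock.kind | stock.id | users.qty | users.price | users.id
carol | green | 1 | 9 | 90 | 1
eve | gold | 3 | 2 | 6 | 3
eve | red | 1 | 9 | 90 | 1
dave | gold | 3 | 2 | 6 | 3
carol | blue | 7 | 6 | 3 | 7
bob | gray | 7 | 6 | 3 | 7
After WHERE (1 rows):
stock.owner | stock.kind | stock.id | users.qty | users.price | users.id
bob | gray | 7 | 6 | 3 | 7
After GROUP BY (1 rows):
users.id | n
7 | 1
After ORDER BY (1 rows):
users.id | n
7 | 1

== RESULT ==
users.id | n
7 | 1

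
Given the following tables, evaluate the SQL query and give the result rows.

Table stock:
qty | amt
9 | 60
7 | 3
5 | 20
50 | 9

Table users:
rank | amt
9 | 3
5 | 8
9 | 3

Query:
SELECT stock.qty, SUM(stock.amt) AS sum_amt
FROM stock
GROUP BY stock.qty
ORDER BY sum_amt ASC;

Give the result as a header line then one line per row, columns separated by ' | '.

After GROUP BY (4 rows):
stock.qty | sum_amt
9 | 60
7 | 3
5 | 20
50 | 9
After ORDER BY (4 rows):
stock.qty | sum_amt
7 | 3
50 | 9
5 | 20
9 | 60

== RESULT ==
stock.qty | sum_amt
7 | 3
50 | 9
5 | 20
9 | 60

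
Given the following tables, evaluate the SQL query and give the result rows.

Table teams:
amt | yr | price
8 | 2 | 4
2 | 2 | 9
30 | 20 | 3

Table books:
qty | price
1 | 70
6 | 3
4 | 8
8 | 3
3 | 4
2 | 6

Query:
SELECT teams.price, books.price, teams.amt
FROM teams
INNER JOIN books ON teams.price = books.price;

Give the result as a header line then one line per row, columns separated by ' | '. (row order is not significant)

After JOIN books (3 rows):
teams.amt | teams.yr | teams.price | books.qty | books.price
8 | 2 | 4 | 3 | 4
30 | 20 | 3 | 6 | 3
30 | 20 | 3 | 8 | 3
After SELECT (3 rows):
teams.price | books.price | teams.amt
4 | 4 | 8
3 | 3 | 30
3 | 3 | 30

== RESULT ==
teams.price | books.price | teams.amt
4 | 4 | 8
3 | 3 | 30
3 | 3 | 30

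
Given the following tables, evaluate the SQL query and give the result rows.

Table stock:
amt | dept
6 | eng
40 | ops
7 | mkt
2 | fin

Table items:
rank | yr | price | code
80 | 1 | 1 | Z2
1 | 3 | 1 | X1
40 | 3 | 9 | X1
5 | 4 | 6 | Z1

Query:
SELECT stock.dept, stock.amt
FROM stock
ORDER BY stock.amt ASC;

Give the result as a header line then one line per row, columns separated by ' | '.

== RESULT ==
stock.dept | stock.amt
fin | 2
eng | 6
mkt | 7
ops | 40

Derivation:
After SELECT (4 rows):
stock.dept | stock.amt
eng | 6
ops | 40
mkt | 7
fin | 2
After ORDER BY (4 rows):
stock.dept | stock.amt
fin | 2
eng | 6
mkt | 7
ops | 40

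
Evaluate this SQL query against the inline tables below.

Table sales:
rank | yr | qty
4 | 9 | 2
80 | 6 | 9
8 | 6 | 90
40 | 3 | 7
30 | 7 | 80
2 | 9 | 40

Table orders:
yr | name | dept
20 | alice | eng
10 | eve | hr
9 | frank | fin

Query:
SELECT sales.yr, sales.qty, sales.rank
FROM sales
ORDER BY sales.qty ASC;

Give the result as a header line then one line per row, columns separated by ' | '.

After SELECT (6 rows):
sales.yr | sales.qty | sales.rank
9 | 2 | 4
6 | 9 | 80
6 | 90 | 8
3 | 7 | 40
7 | 80 | 30
9 | 40 | 2
After ORDER BY (6 rows):
sales.yr | sales.qty | sales.rank
9 | 2 | 4
3 | 7 | 40
6 | 9 | 80
9 | 40 | 2
7 | 80 | 30
6 | 90 | 8

== RESULT ==
sales.yr | sales.qty | sales.rank
9 | 2 | 4
3 | 7 | 40
6 | 9 | 80
9 | 40 | 2
7 | 80 | 30
6 | 90 | 8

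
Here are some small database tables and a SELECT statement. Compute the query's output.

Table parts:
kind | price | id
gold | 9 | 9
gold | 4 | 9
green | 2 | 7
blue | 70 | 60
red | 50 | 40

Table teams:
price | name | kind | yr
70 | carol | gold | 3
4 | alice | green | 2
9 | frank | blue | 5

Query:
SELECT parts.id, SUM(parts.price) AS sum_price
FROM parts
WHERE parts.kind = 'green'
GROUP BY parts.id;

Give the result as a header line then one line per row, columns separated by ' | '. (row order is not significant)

After WHERE (1 rows):
parts.kind | parts.price | parts.id
green | 2 | 7
After GROUP BY (1 rows):
parts.id | sum_price
7 | 2

== RESULT ==
parts.id | sum_price
7 | 2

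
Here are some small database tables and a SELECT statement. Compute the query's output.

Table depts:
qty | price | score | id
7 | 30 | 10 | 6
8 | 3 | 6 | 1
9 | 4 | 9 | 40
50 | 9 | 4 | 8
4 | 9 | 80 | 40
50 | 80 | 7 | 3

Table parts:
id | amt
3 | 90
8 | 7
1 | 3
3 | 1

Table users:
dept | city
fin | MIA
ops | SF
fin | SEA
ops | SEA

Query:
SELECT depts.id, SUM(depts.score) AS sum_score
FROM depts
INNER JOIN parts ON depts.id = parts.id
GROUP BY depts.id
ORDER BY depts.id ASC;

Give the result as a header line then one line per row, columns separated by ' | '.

After JOIN parts (4 rows):
depts.qty | depts.price | depts.score | depts.id | parts.id | parts.amt
8 | 3 | 6 | 1 | 1 | 3
50 | 9 | 4 | 8 | 8 | 7
50 | 80 | 7 | 3 | 3 | 90
50 | 80 | 7 | 3 | 3 | 1
After GROUP BY (3 rows):
depts.id | sum_score
1 | 6
8 | 4
3 | 14
After ORDER BY (3 rows):
depts.id | sum_score
1 | 6
3 | 14
8 | 4

== RESULT ==
depts.id | sum_score
1 | 6
3 | 14
8 | 4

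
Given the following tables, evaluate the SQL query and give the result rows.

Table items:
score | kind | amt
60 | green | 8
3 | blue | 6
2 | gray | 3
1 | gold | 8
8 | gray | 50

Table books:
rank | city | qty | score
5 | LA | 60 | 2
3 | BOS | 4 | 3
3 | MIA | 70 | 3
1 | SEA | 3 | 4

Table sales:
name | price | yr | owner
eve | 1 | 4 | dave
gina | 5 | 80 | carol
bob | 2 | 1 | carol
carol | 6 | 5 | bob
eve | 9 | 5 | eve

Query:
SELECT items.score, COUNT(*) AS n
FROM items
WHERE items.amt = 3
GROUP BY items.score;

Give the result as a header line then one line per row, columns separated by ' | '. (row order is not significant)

After WHERE (1 rows):
items.score | items.kind | items.amt
2 | gray | 3
After GROUP BY (1 rows):
items.score | n
2 | 1

== RESULT ==
items.score | n
2 | 1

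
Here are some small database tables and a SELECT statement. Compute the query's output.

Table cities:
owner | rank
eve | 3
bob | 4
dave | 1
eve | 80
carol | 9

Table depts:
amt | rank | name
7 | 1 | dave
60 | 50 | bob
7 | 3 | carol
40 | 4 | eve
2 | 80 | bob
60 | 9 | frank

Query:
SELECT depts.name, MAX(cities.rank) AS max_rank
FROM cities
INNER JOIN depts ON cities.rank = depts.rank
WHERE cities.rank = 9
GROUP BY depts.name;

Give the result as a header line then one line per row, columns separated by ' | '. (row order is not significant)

== RESULT ==
depts.name | max_rank
frank | 9

Derivation:
After JOIN depts (5 rows):
cities.owner | cities.rank | depts.amt | depts.rank | depts.name
eve | 3 | 7 | 3 | carol
bob | 4 | 40 | 4 | eve
dave | 1 | 7 | 1 | dave
eve | 80 | 2 | 80 | bob
carol | 9 | 60 | 9 | frank
After WHERE (1 rows):
cities.owner | cities.rank | depts.amt | depts.rank | depts.name
carol | 9 | 60 | 9 | frank
After GROUP BY (1 rows):
depts.name | max_rank
frank | 9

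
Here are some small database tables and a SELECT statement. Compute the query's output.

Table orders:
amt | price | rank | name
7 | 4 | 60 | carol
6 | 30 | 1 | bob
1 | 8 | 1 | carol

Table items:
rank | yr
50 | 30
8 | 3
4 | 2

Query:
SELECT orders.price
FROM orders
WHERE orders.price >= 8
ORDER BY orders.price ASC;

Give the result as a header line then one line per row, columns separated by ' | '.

After WHERE (2 rows):
orders.amt | orders.price | orders.rank | orders.name
6 | 30 | 1 | bob
1 | 8 | 1 | carol
After SELECT (2 rows):
orders.price
30
8
After ORDER BY (2 rows):
orders.price
8
30

== RESULT ==
orders.price
8
30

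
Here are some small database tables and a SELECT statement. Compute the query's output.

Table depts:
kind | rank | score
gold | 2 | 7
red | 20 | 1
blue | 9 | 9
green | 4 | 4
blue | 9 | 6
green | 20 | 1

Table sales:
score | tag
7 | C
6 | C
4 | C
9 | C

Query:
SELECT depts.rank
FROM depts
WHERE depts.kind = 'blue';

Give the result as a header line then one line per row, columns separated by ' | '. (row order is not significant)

== RESULT ==
depts.rank
9
9

Derivation:
After WHERE (2 rows):
depts.kind | depts.rank | depts.score
blue | 9 | 9
blue | 9 | 6
After SELECT (2 rows):
depts.rank
9
9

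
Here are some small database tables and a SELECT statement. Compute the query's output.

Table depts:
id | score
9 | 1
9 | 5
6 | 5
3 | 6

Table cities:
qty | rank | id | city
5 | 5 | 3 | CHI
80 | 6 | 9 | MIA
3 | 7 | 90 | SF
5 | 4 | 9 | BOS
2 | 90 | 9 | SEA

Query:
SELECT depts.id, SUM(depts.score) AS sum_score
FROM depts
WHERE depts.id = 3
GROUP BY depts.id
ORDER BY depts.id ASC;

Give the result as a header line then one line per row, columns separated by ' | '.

After WHERE (1 rows):
depts.id | depts.score
3 | 6
After GROUP BY (1 rows):
depts.id | sum_score
3 | 6
After ORDER BY (1 rows):
depts.id | sum_score
3 | 6

== RESULT ==
depts.id | sum_score
3 | 6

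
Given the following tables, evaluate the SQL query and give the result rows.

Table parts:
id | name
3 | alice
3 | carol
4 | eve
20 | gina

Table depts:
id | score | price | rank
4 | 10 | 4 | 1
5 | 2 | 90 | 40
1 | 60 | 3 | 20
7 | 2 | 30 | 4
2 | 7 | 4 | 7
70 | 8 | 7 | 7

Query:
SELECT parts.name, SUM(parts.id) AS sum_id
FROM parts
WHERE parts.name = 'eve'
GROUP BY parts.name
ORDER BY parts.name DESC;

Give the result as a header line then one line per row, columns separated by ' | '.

== RESULT ==
parts.name | sum_id
eve | 4

Derivation:
After WHERE (1 rows):
parts.id | parts.name
4 | eve
After GROUP BY (1 rows):
parts.name | sum_id
eve | 4
After ORDER BY (1 rows):
parts.name | sum_id
eve | 4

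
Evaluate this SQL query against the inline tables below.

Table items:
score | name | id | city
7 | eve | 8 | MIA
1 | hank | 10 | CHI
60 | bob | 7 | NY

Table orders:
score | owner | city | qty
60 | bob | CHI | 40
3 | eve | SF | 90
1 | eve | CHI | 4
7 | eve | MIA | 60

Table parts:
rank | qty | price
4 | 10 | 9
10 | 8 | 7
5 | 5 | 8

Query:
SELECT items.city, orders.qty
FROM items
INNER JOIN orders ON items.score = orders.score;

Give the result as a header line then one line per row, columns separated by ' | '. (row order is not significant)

== RESULT ==
items.city | orders.qty
MIA | 60
CHI | 4
NY | 40

Derivation:
After JOIN orders (3 rows):
items.score | items.name | items.id | items.city | orders.score | orders.owner | orders.city | orders.qty
7 | eve | 8 | MIA | 7 | eve | MIA | 60
1 | hank | 10 | CHI | 1 | eve | CHI | 4
60 | bob | 7 | NY | 60 | bob | CHI | 40
After SELECT (3 rows):
items.city | orders.qty
MIA | 60
CHI | 4
NY | 40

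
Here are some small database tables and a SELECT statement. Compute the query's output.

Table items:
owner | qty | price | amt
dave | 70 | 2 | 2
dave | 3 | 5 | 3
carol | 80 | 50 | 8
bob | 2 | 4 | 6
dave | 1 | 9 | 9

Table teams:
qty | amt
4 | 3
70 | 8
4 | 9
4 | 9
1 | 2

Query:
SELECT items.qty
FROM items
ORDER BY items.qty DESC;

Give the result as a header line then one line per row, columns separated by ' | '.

After SELECT (5 rows):
items.qty
70
3
80
2
1
After ORDER BY (5 rows):
items.qty
80
70
3
2
1

== RESULT ==
items.qty
80
70
3
2
1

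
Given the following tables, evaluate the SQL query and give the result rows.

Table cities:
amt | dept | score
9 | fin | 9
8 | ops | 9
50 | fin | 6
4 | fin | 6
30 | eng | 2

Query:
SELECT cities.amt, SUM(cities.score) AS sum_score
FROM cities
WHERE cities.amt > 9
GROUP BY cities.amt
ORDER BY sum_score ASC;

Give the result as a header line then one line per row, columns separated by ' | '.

== RESULT ==
cities.amt | sum_score
30 | 2
50 | 6

Derivation:
After WHERE (2 rows):
cities.amt | cities.dept | cities.score
50 | fin | 6
30 | eng | 2
After GROUP BY (2 rows):
cities.amt | sum_score
50 | 6
30 | 2
After ORDER BY (2 rows):
cities.amt | sum_score
30 | 2
50 | 6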